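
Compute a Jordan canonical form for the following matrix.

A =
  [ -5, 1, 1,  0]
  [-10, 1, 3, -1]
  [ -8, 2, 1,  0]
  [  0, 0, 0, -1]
J_3(-1) ⊕ J_1(-1)

The characteristic polynomial is
  det(x·I − A) = x^4 + 4*x^3 + 6*x^2 + 4*x + 1 = (x + 1)^4

Eigenvalues and multiplicities (the geometric multiplicity of λ is n − rank(A − λI), which equals the number of Jordan blocks for λ):
  λ = -1: algebraic multiplicity = 4, geometric multiplicity = 2

Determining the block sizes for each eigenvalue:
  λ = -1: with am = 4 and gm = 2, the partition is not yet determined (e.g. several partitions of 4 into 2 parts exist). Let N = A − (-1)·I. Computing rank(N^1) = 2, rank(N^2) = 1, rank(N^3) = 0; the number of blocks of size ≥ j is rank(N^{j−1}) − rank(N^j), giving [2, 1, 1]. So we have 1 block(s) of size 3, 1 block(s) of size 1 → block sizes [3, 1]

Assembling the blocks gives a Jordan form
J =
  [-1,  1,  0,  0]
  [ 0, -1,  1,  0]
  [ 0,  0, -1,  0]
  [ 0,  0,  0, -1]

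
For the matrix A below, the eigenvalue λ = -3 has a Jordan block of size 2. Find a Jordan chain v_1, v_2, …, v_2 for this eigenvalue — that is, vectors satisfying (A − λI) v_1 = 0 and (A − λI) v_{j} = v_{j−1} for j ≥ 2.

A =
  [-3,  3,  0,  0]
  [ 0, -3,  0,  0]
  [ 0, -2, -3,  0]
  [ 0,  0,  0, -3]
A Jordan chain for λ = -3 of length 2:
v_1 = (3, 0, -2, 0)ᵀ
v_2 = (0, 1, 0, 0)ᵀ

Let N = A − (-3)·I. We want v_2 with N^2 v_2 = 0 but N^1 v_2 ≠ 0; then v_{j-1} := N · v_j for j = 2, …, 2.

Pick v_2 = (0, 1, 0, 0)ᵀ.
Then v_1 = N · v_2 = (3, 0, -2, 0)ᵀ.

Sanity check: (A − (-3)·I) v_1 = (0, 0, 0, 0)ᵀ = 0. ✓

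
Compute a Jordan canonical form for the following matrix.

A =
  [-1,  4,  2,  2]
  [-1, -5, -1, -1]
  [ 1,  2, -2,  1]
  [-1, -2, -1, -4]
J_2(-3) ⊕ J_1(-3) ⊕ J_1(-3)

The characteristic polynomial is
  det(x·I − A) = x^4 + 12*x^3 + 54*x^2 + 108*x + 81 = (x + 3)^4

Eigenvalues and multiplicities (the geometric multiplicity of λ is n − rank(A − λI), which equals the number of Jordan blocks for λ):
  λ = -3: algebraic multiplicity = 4, geometric multiplicity = 3

Determining the block sizes for each eigenvalue:
  λ = -3: 3 blocks summing to 4 forces exactly one block of size 2 and the rest size 1 → block sizes [2, 1, 1]

Assembling the blocks gives a Jordan form
J =
  [-3,  1,  0,  0]
  [ 0, -3,  0,  0]
  [ 0,  0, -3,  0]
  [ 0,  0,  0, -3]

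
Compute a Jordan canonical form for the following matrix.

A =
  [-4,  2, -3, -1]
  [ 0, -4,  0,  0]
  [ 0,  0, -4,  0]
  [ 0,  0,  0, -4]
J_2(-4) ⊕ J_1(-4) ⊕ J_1(-4)

The characteristic polynomial is
  det(x·I − A) = x^4 + 16*x^3 + 96*x^2 + 256*x + 256 = (x + 4)^4

Eigenvalues and multiplicities (the geometric multiplicity of λ is n − rank(A − λI), which equals the number of Jordan blocks for λ):
  λ = -4: algebraic multiplicity = 4, geometric multiplicity = 3

Determining the block sizes for each eigenvalue:
  λ = -4: 3 blocks summing to 4 forces exactly one block of size 2 and the rest size 1 → block sizes [2, 1, 1]

Assembling the blocks gives a Jordan form
J =
  [-4,  1,  0,  0]
  [ 0, -4,  0,  0]
  [ 0,  0, -4,  0]
  [ 0,  0,  0, -4]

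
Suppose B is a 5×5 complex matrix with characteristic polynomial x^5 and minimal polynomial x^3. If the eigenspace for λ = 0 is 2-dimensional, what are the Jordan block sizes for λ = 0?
Block sizes for λ = 0: [3, 2]

Step 1 — from the characteristic polynomial, algebraic multiplicity of λ = 0 is 5. From dim ker(B − (0)·I) = 2, there are exactly 2 Jordan blocks for λ = 0.
Step 2 — from the minimal polynomial, the factor (x − 0)^3 tells us the largest block for λ = 0 has size 3.
Step 3 — with total size 5, 2 blocks, and largest block 3, the block sizes (in nonincreasing order) are [3, 2].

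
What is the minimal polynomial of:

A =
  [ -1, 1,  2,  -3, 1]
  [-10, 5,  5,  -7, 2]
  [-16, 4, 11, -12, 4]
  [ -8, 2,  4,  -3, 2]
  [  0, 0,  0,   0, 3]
x^3 - 9*x^2 + 27*x - 27

The characteristic polynomial is χ_A(x) = (x - 3)^5, so the eigenvalues are known. The minimal polynomial is
  m_A(x) = Π_λ (x − λ)^{k_λ}
where k_λ is the size of the *largest* Jordan block for λ (equivalently, the smallest k with (A − λI)^k v = 0 for every generalised eigenvector v of λ).

  λ = 3: largest Jordan block has size 3, contributing (x − 3)^3

So m_A(x) = (x - 3)^3 = x^3 - 9*x^2 + 27*x - 27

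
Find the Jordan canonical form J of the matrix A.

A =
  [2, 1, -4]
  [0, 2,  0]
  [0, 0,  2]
J_2(2) ⊕ J_1(2)

The characteristic polynomial is
  det(x·I − A) = x^3 - 6*x^2 + 12*x - 8 = (x - 2)^3

Eigenvalues and multiplicities (the geometric multiplicity of λ is n − rank(A − λI), which equals the number of Jordan blocks for λ):
  λ = 2: algebraic multiplicity = 3, geometric multiplicity = 2

Determining the block sizes for each eigenvalue:
  λ = 2: 2 blocks summing to 3 forces exactly one block of size 2 and the rest size 1 → block sizes [2, 1]

Assembling the blocks gives a Jordan form
J =
  [2, 1, 0]
  [0, 2, 0]
  [0, 0, 2]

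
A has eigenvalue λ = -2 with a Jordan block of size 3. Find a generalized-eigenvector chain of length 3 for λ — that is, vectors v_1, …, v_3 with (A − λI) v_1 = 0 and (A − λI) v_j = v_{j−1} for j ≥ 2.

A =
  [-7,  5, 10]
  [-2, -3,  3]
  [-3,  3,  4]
A Jordan chain for λ = -2 of length 3:
v_1 = (-15, 3, -9)ᵀ
v_2 = (-5, -2, -3)ᵀ
v_3 = (1, 0, 0)ᵀ

Let N = A − (-2)·I. We want v_3 with N^3 v_3 = 0 but N^2 v_3 ≠ 0; then v_{j-1} := N · v_j for j = 3, …, 2.

Pick v_3 = (1, 0, 0)ᵀ.
Then v_2 = N · v_3 = (-5, -2, -3)ᵀ.
Then v_1 = N · v_2 = (-15, 3, -9)ᵀ.

Sanity check: (A − (-2)·I) v_1 = (0, 0, 0)ᵀ = 0. ✓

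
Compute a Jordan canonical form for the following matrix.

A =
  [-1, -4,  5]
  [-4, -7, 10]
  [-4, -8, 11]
J_2(1) ⊕ J_1(1)

The characteristic polynomial is
  det(x·I − A) = x^3 - 3*x^2 + 3*x - 1 = (x - 1)^3

Eigenvalues and multiplicities (the geometric multiplicity of λ is n − rank(A − λI), which equals the number of Jordan blocks for λ):
  λ = 1: algebraic multiplicity = 3, geometric multiplicity = 2

Determining the block sizes for each eigenvalue:
  λ = 1: 2 blocks summing to 3 forces exactly one block of size 2 and the rest size 1 → block sizes [2, 1]

Assembling the blocks gives a Jordan form
J =
  [1, 1, 0]
  [0, 1, 0]
  [0, 0, 1]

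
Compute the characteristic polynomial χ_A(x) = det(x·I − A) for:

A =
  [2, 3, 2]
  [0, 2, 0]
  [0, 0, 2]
x^3 - 6*x^2 + 12*x - 8

Expanding det(x·I − A) (e.g. by cofactor expansion or by noting that A is similar to its Jordan form J, which has the same characteristic polynomial as A) gives
  χ_A(x) = x^3 - 6*x^2 + 12*x - 8
which factors as (x - 2)^3. The eigenvalues (with algebraic multiplicities) are λ = 2 with multiplicity 3.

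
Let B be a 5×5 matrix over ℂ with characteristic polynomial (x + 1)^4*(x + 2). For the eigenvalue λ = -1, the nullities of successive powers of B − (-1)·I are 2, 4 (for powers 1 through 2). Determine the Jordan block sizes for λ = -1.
Block sizes for λ = -1: [2, 2]

From the dimensions of kernels of powers, the number of Jordan blocks of size at least j is d_j − d_{j−1} where d_j = dim ker(N^j) (with d_0 = 0). Computing the differences gives [2, 2].
The number of blocks of size exactly k is (#blocks of size ≥ k) − (#blocks of size ≥ k + 1), so the partition is: 2 block(s) of size 2.
In nonincreasing order the block sizes are [2, 2].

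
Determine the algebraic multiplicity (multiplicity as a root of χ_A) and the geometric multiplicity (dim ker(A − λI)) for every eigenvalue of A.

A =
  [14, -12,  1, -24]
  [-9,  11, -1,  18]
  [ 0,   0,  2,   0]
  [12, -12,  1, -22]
λ = -1: alg = 1, geom = 1; λ = 2: alg = 3, geom = 2

Step 1 — factor the characteristic polynomial to read off the algebraic multiplicities:
  χ_A(x) = (x - 2)^3*(x + 1)

Step 2 — compute geometric multiplicities via the rank-nullity identity g(λ) = n − rank(A − λI):
  rank(A − (-1)·I) = 3, so dim ker(A − (-1)·I) = n − 3 = 1
  rank(A − (2)·I) = 2, so dim ker(A − (2)·I) = n − 2 = 2

Summary:
  λ = -1: algebraic multiplicity = 1, geometric multiplicity = 1
  λ = 2: algebraic multiplicity = 3, geometric multiplicity = 2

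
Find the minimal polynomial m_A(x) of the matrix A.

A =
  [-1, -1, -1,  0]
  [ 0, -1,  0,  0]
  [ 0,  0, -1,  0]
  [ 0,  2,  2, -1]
x^2 + 2*x + 1

The characteristic polynomial is χ_A(x) = (x + 1)^4, so the eigenvalues are known. The minimal polynomial is
  m_A(x) = Π_λ (x − λ)^{k_λ}
where k_λ is the size of the *largest* Jordan block for λ (equivalently, the smallest k with (A − λI)^k v = 0 for every generalised eigenvector v of λ).

  λ = -1: largest Jordan block has size 2, contributing (x + 1)^2

So m_A(x) = (x + 1)^2 = x^2 + 2*x + 1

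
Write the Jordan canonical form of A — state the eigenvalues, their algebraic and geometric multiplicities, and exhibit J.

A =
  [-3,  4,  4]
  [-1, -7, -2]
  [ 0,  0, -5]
J_2(-5) ⊕ J_1(-5)

The characteristic polynomial is
  det(x·I − A) = x^3 + 15*x^2 + 75*x + 125 = (x + 5)^3

Eigenvalues and multiplicities (the geometric multiplicity of λ is n − rank(A − λI), which equals the number of Jordan blocks for λ):
  λ = -5: algebraic multiplicity = 3, geometric multiplicity = 2

Determining the block sizes for each eigenvalue:
  λ = -5: 2 blocks summing to 3 forces exactly one block of size 2 and the rest size 1 → block sizes [2, 1]

Assembling the blocks gives a Jordan form
J =
  [-5,  1,  0]
  [ 0, -5,  0]
  [ 0,  0, -5]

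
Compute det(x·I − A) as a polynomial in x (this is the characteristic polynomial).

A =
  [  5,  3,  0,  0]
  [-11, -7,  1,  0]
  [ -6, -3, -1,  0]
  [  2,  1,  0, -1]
x^4 + 4*x^3 + 6*x^2 + 4*x + 1

Expanding det(x·I − A) (e.g. by cofactor expansion or by noting that A is similar to its Jordan form J, which has the same characteristic polynomial as A) gives
  χ_A(x) = x^4 + 4*x^3 + 6*x^2 + 4*x + 1
which factors as (x + 1)^4. The eigenvalues (with algebraic multiplicities) are λ = -1 with multiplicity 4.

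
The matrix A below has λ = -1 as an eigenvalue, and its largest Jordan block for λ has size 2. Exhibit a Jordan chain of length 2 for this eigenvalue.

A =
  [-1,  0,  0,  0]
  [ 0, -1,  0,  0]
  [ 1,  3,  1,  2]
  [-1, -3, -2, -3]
A Jordan chain for λ = -1 of length 2:
v_1 = (0, 0, 1, -1)ᵀ
v_2 = (1, 0, 0, 0)ᵀ

Let N = A − (-1)·I. We want v_2 with N^2 v_2 = 0 but N^1 v_2 ≠ 0; then v_{j-1} := N · v_j for j = 2, …, 2.

Pick v_2 = (1, 0, 0, 0)ᵀ.
Then v_1 = N · v_2 = (0, 0, 1, -1)ᵀ.

Sanity check: (A − (-1)·I) v_1 = (0, 0, 0, 0)ᵀ = 0. ✓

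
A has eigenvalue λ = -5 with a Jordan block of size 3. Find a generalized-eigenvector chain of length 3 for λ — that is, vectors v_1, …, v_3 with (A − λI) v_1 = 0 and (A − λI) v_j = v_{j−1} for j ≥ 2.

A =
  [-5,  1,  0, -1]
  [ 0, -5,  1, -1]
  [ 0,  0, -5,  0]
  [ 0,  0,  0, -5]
A Jordan chain for λ = -5 of length 3:
v_1 = (1, 0, 0, 0)ᵀ
v_2 = (0, 1, 0, 0)ᵀ
v_3 = (0, 0, 1, 0)ᵀ

Let N = A − (-5)·I. We want v_3 with N^3 v_3 = 0 but N^2 v_3 ≠ 0; then v_{j-1} := N · v_j for j = 3, …, 2.

Pick v_3 = (0, 0, 1, 0)ᵀ.
Then v_2 = N · v_3 = (0, 1, 0, 0)ᵀ.
Then v_1 = N · v_2 = (1, 0, 0, 0)ᵀ.

Sanity check: (A − (-5)·I) v_1 = (0, 0, 0, 0)ᵀ = 0. ✓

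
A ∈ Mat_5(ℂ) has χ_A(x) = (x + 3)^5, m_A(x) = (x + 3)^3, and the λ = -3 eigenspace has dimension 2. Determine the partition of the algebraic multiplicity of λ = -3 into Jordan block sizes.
Block sizes for λ = -3: [3, 2]

Step 1 — from the characteristic polynomial, algebraic multiplicity of λ = -3 is 5. From dim ker(A − (-3)·I) = 2, there are exactly 2 Jordan blocks for λ = -3.
Step 2 — from the minimal polynomial, the factor (x + 3)^3 tells us the largest block for λ = -3 has size 3.
Step 3 — with total size 5, 2 blocks, and largest block 3, the block sizes (in nonincreasing order) are [3, 2].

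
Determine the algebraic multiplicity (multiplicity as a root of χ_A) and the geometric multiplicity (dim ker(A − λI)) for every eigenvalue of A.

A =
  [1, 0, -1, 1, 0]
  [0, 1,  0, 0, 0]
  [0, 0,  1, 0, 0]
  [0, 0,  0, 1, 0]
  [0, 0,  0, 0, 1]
λ = 1: alg = 5, geom = 4

Step 1 — factor the characteristic polynomial to read off the algebraic multiplicities:
  χ_A(x) = (x - 1)^5

Step 2 — compute geometric multiplicities via the rank-nullity identity g(λ) = n − rank(A − λI):
  rank(A − (1)·I) = 1, so dim ker(A − (1)·I) = n − 1 = 4

Summary:
  λ = 1: algebraic multiplicity = 5, geometric multiplicity = 4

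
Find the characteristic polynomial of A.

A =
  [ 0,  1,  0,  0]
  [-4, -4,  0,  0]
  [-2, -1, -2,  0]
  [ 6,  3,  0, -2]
x^4 + 8*x^3 + 24*x^2 + 32*x + 16

Expanding det(x·I − A) (e.g. by cofactor expansion or by noting that A is similar to its Jordan form J, which has the same characteristic polynomial as A) gives
  χ_A(x) = x^4 + 8*x^3 + 24*x^2 + 32*x + 16
which factors as (x + 2)^4. The eigenvalues (with algebraic multiplicities) are λ = -2 with multiplicity 4.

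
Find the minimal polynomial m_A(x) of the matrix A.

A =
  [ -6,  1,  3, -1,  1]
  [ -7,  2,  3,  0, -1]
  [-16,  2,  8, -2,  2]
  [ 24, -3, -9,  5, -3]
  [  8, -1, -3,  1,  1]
x^3 - 6*x^2 + 12*x - 8

The characteristic polynomial is χ_A(x) = (x - 2)^5, so the eigenvalues are known. The minimal polynomial is
  m_A(x) = Π_λ (x − λ)^{k_λ}
where k_λ is the size of the *largest* Jordan block for λ (equivalently, the smallest k with (A − λI)^k v = 0 for every generalised eigenvector v of λ).

  λ = 2: largest Jordan block has size 3, contributing (x − 2)^3

So m_A(x) = (x - 2)^3 = x^3 - 6*x^2 + 12*x - 8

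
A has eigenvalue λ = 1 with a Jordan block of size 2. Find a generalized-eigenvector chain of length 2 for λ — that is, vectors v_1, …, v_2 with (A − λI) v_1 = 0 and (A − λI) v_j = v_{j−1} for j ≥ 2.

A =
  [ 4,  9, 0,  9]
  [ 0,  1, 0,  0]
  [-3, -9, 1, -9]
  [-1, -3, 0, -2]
A Jordan chain for λ = 1 of length 2:
v_1 = (3, 0, -3, -1)ᵀ
v_2 = (1, 0, 0, 0)ᵀ

Let N = A − (1)·I. We want v_2 with N^2 v_2 = 0 but N^1 v_2 ≠ 0; then v_{j-1} := N · v_j for j = 2, …, 2.

Pick v_2 = (1, 0, 0, 0)ᵀ.
Then v_1 = N · v_2 = (3, 0, -3, -1)ᵀ.

Sanity check: (A − (1)·I) v_1 = (0, 0, 0, 0)ᵀ = 0. ✓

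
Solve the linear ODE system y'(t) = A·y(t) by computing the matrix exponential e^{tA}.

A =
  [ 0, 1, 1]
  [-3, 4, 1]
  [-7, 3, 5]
e^{tA} =
  [-t^2*exp(3*t)/2 - 3*t*exp(3*t) + exp(3*t), t^2*exp(3*t)/2 + t*exp(3*t), t*exp(3*t)]
  [-t^2*exp(3*t)/2 - 3*t*exp(3*t), t^2*exp(3*t)/2 + t*exp(3*t) + exp(3*t), t*exp(3*t)]
  [-t^2*exp(3*t) - 7*t*exp(3*t), t^2*exp(3*t) + 3*t*exp(3*t), 2*t*exp(3*t) + exp(3*t)]

Strategy: write A = P · J · P⁻¹ where J is a Jordan canonical form, so e^{tA} = P · e^{tJ} · P⁻¹, and e^{tJ} can be computed block-by-block.

A has Jordan form
J =
  [3, 1, 0]
  [0, 3, 1]
  [0, 0, 3]
(up to reordering of blocks).

Per-block formulas:
  For a 3×3 Jordan block J_3(3): exp(t · J_3(3)) = e^(3t)·(I + t·N + (t^2/2)·N^2), where N is the 3×3 nilpotent shift.

After assembling e^{tJ} and conjugating by P, we get:

e^{tA} =
  [-t^2*exp(3*t)/2 - 3*t*exp(3*t) + exp(3*t), t^2*exp(3*t)/2 + t*exp(3*t), t*exp(3*t)]
  [-t^2*exp(3*t)/2 - 3*t*exp(3*t), t^2*exp(3*t)/2 + t*exp(3*t) + exp(3*t), t*exp(3*t)]
  [-t^2*exp(3*t) - 7*t*exp(3*t), t^2*exp(3*t) + 3*t*exp(3*t), 2*t*exp(3*t) + exp(3*t)]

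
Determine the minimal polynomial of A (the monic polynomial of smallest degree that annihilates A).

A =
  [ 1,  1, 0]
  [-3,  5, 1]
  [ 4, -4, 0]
x^3 - 6*x^2 + 12*x - 8

The characteristic polynomial is χ_A(x) = (x - 2)^3, so the eigenvalues are known. The minimal polynomial is
  m_A(x) = Π_λ (x − λ)^{k_λ}
where k_λ is the size of the *largest* Jordan block for λ (equivalently, the smallest k with (A − λI)^k v = 0 for every generalised eigenvector v of λ).

  λ = 2: largest Jordan block has size 3, contributing (x − 2)^3

So m_A(x) = (x - 2)^3 = x^3 - 6*x^2 + 12*x - 8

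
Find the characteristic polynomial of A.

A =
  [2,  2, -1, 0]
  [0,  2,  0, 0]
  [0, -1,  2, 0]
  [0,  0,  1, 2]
x^4 - 8*x^3 + 24*x^2 - 32*x + 16

Expanding det(x·I − A) (e.g. by cofactor expansion or by noting that A is similar to its Jordan form J, which has the same characteristic polynomial as A) gives
  χ_A(x) = x^4 - 8*x^3 + 24*x^2 - 32*x + 16
which factors as (x - 2)^4. The eigenvalues (with algebraic multiplicities) are λ = 2 with multiplicity 4.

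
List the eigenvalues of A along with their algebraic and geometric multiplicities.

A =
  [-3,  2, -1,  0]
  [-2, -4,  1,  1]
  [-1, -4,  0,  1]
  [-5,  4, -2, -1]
λ = -2: alg = 4, geom = 2

Step 1 — factor the characteristic polynomial to read off the algebraic multiplicities:
  χ_A(x) = (x + 2)^4

Step 2 — compute geometric multiplicities via the rank-nullity identity g(λ) = n − rank(A − λI):
  rank(A − (-2)·I) = 2, so dim ker(A − (-2)·I) = n − 2 = 2

Summary:
  λ = -2: algebraic multiplicity = 4, geometric multiplicity = 2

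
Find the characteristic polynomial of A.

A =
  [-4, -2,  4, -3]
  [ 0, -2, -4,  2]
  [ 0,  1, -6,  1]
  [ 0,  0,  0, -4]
x^4 + 16*x^3 + 96*x^2 + 256*x + 256

Expanding det(x·I − A) (e.g. by cofactor expansion or by noting that A is similar to its Jordan form J, which has the same characteristic polynomial as A) gives
  χ_A(x) = x^4 + 16*x^3 + 96*x^2 + 256*x + 256
which factors as (x + 4)^4. The eigenvalues (with algebraic multiplicities) are λ = -4 with multiplicity 4.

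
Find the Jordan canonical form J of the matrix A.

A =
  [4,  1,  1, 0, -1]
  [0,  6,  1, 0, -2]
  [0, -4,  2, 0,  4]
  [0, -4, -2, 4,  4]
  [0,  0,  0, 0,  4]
J_3(4) ⊕ J_1(4) ⊕ J_1(4)

The characteristic polynomial is
  det(x·I − A) = x^5 - 20*x^4 + 160*x^3 - 640*x^2 + 1280*x - 1024 = (x - 4)^5

Eigenvalues and multiplicities (the geometric multiplicity of λ is n − rank(A − λI), which equals the number of Jordan blocks for λ):
  λ = 4: algebraic multiplicity = 5, geometric multiplicity = 3

Determining the block sizes for each eigenvalue:
  λ = 4: with am = 5 and gm = 3, the partition is not yet determined (e.g. several partitions of 5 into 3 parts exist). Let N = A − (4)·I. Computing rank(N^1) = 2, rank(N^2) = 1, rank(N^3) = 0; the number of blocks of size ≥ j is rank(N^{j−1}) − rank(N^j), giving [3, 1, 1]. So we have 1 block(s) of size 3, 2 block(s) of size 1 → block sizes [3, 1, 1]

Assembling the blocks gives a Jordan form
J =
  [4, 1, 0, 0, 0]
  [0, 4, 1, 0, 0]
  [0, 0, 4, 0, 0]
  [0, 0, 0, 4, 0]
  [0, 0, 0, 0, 4]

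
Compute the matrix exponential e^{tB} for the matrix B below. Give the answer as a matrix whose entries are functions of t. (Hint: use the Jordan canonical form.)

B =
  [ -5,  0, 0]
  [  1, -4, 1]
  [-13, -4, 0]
e^{tB} =
  [exp(-5*t), 0, 0]
  [-5*t*exp(-2*t) + 2*exp(-2*t) - 2*exp(-5*t), -2*t*exp(-2*t) + exp(-2*t), t*exp(-2*t)]
  [-10*t*exp(-2*t) - exp(-2*t) + exp(-5*t), -4*t*exp(-2*t), 2*t*exp(-2*t) + exp(-2*t)]

Strategy: write B = P · J · P⁻¹ where J is a Jordan canonical form, so e^{tB} = P · e^{tJ} · P⁻¹, and e^{tJ} can be computed block-by-block.

B has Jordan form
J =
  [-5,  0,  0]
  [ 0, -2,  1]
  [ 0,  0, -2]
(up to reordering of blocks).

Per-block formulas:
  For a 2×2 Jordan block J_2(-2): exp(t · J_2(-2)) = e^(-2t)·(I + t·N), where N is the 2×2 nilpotent shift.
  For a 1×1 block at λ = -5: exp(t · [-5]) = [e^(-5t)].

After assembling e^{tJ} and conjugating by P, we get:

e^{tB} =
  [exp(-5*t), 0, 0]
  [-5*t*exp(-2*t) + 2*exp(-2*t) - 2*exp(-5*t), -2*t*exp(-2*t) + exp(-2*t), t*exp(-2*t)]
  [-10*t*exp(-2*t) - exp(-2*t) + exp(-5*t), -4*t*exp(-2*t), 2*t*exp(-2*t) + exp(-2*t)]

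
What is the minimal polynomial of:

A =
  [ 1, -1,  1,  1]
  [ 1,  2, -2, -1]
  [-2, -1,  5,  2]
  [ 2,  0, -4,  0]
x^3 - 6*x^2 + 12*x - 8

The characteristic polynomial is χ_A(x) = (x - 2)^4, so the eigenvalues are known. The minimal polynomial is
  m_A(x) = Π_λ (x − λ)^{k_λ}
where k_λ is the size of the *largest* Jordan block for λ (equivalently, the smallest k with (A − λI)^k v = 0 for every generalised eigenvector v of λ).

  λ = 2: largest Jordan block has size 3, contributing (x − 2)^3

So m_A(x) = (x - 2)^3 = x^3 - 6*x^2 + 12*x - 8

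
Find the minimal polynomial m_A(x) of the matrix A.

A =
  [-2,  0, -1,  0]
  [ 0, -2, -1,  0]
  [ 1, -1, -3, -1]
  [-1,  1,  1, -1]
x^3 + 6*x^2 + 12*x + 8

The characteristic polynomial is χ_A(x) = (x + 2)^4, so the eigenvalues are known. The minimal polynomial is
  m_A(x) = Π_λ (x − λ)^{k_λ}
where k_λ is the size of the *largest* Jordan block for λ (equivalently, the smallest k with (A − λI)^k v = 0 for every generalised eigenvector v of λ).

  λ = -2: largest Jordan block has size 3, contributing (x + 2)^3

So m_A(x) = (x + 2)^3 = x^3 + 6*x^2 + 12*x + 8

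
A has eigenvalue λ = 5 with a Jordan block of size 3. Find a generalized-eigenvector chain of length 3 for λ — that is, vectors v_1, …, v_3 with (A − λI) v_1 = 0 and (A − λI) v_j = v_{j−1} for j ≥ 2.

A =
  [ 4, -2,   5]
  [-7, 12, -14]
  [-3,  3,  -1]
A Jordan chain for λ = 5 of length 3:
v_1 = (3, 21, 9)ᵀ
v_2 = (-2, 7, 3)ᵀ
v_3 = (0, 1, 0)ᵀ

Let N = A − (5)·I. We want v_3 with N^3 v_3 = 0 but N^2 v_3 ≠ 0; then v_{j-1} := N · v_j for j = 3, …, 2.

Pick v_3 = (0, 1, 0)ᵀ.
Then v_2 = N · v_3 = (-2, 7, 3)ᵀ.
Then v_1 = N · v_2 = (3, 21, 9)ᵀ.

Sanity check: (A − (5)·I) v_1 = (0, 0, 0)ᵀ = 0. ✓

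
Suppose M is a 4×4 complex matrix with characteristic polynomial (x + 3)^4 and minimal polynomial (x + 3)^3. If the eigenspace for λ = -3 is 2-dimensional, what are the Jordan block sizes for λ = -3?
Block sizes for λ = -3: [3, 1]

Step 1 — from the characteristic polynomial, algebraic multiplicity of λ = -3 is 4. From dim ker(M − (-3)·I) = 2, there are exactly 2 Jordan blocks for λ = -3.
Step 2 — from the minimal polynomial, the factor (x + 3)^3 tells us the largest block for λ = -3 has size 3.
Step 3 — with total size 4, 2 blocks, and largest block 3, the block sizes (in nonincreasing order) are [3, 1].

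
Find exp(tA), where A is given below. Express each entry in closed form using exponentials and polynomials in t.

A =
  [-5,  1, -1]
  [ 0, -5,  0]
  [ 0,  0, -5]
e^{tA} =
  [exp(-5*t), t*exp(-5*t), -t*exp(-5*t)]
  [0, exp(-5*t), 0]
  [0, 0, exp(-5*t)]

Strategy: write A = P · J · P⁻¹ where J is a Jordan canonical form, so e^{tA} = P · e^{tJ} · P⁻¹, and e^{tJ} can be computed block-by-block.

A has Jordan form
J =
  [-5,  1,  0]
  [ 0, -5,  0]
  [ 0,  0, -5]
(up to reordering of blocks).

Per-block formulas:
  For a 1×1 block at λ = -5: exp(t · [-5]) = [e^(-5t)].
  For a 2×2 Jordan block J_2(-5): exp(t · J_2(-5)) = e^(-5t)·(I + t·N), where N is the 2×2 nilpotent shift.

After assembling e^{tJ} and conjugating by P, we get:

e^{tA} =
  [exp(-5*t), t*exp(-5*t), -t*exp(-5*t)]
  [0, exp(-5*t), 0]
  [0, 0, exp(-5*t)]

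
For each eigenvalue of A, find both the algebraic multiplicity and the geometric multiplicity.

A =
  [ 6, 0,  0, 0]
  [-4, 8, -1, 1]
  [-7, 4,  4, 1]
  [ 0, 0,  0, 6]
λ = 6: alg = 4, geom = 2

Step 1 — factor the characteristic polynomial to read off the algebraic multiplicities:
  χ_A(x) = (x - 6)^4

Step 2 — compute geometric multiplicities via the rank-nullity identity g(λ) = n − rank(A − λI):
  rank(A − (6)·I) = 2, so dim ker(A − (6)·I) = n − 2 = 2

Summary:
  λ = 6: algebraic multiplicity = 4, geometric multiplicity = 2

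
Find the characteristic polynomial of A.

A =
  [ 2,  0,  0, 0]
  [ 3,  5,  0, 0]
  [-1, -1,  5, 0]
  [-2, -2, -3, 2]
x^4 - 14*x^3 + 69*x^2 - 140*x + 100

Expanding det(x·I − A) (e.g. by cofactor expansion or by noting that A is similar to its Jordan form J, which has the same characteristic polynomial as A) gives
  χ_A(x) = x^4 - 14*x^3 + 69*x^2 - 140*x + 100
which factors as (x - 5)^2*(x - 2)^2. The eigenvalues (with algebraic multiplicities) are λ = 2 with multiplicity 2, λ = 5 with multiplicity 2.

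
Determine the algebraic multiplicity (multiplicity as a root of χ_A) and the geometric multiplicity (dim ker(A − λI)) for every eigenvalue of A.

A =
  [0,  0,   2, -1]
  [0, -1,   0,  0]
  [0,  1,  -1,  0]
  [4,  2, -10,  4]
λ = -1: alg = 2, geom = 1; λ = 2: alg = 2, geom = 1

Step 1 — factor the characteristic polynomial to read off the algebraic multiplicities:
  χ_A(x) = (x - 2)^2*(x + 1)^2

Step 2 — compute geometric multiplicities via the rank-nullity identity g(λ) = n − rank(A − λI):
  rank(A − (-1)·I) = 3, so dim ker(A − (-1)·I) = n − 3 = 1
  rank(A − (2)·I) = 3, so dim ker(A − (2)·I) = n − 3 = 1

Summary:
  λ = -1: algebraic multiplicity = 2, geometric multiplicity = 1
  λ = 2: algebraic multiplicity = 2, geometric multiplicity = 1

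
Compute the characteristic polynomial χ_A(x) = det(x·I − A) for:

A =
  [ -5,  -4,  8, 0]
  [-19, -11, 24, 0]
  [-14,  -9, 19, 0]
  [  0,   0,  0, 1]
x^4 - 4*x^3 + 6*x^2 - 4*x + 1

Expanding det(x·I − A) (e.g. by cofactor expansion or by noting that A is similar to its Jordan form J, which has the same characteristic polynomial as A) gives
  χ_A(x) = x^4 - 4*x^3 + 6*x^2 - 4*x + 1
which factors as (x - 1)^4. The eigenvalues (with algebraic multiplicities) are λ = 1 with multiplicity 4.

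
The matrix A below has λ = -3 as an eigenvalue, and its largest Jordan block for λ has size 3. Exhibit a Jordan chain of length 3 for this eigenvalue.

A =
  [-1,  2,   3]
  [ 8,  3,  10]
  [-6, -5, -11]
A Jordan chain for λ = -3 of length 3:
v_1 = (2, 4, -4)ᵀ
v_2 = (2, 8, -6)ᵀ
v_3 = (1, 0, 0)ᵀ

Let N = A − (-3)·I. We want v_3 with N^3 v_3 = 0 but N^2 v_3 ≠ 0; then v_{j-1} := N · v_j for j = 3, …, 2.

Pick v_3 = (1, 0, 0)ᵀ.
Then v_2 = N · v_3 = (2, 8, -6)ᵀ.
Then v_1 = N · v_2 = (2, 4, -4)ᵀ.

Sanity check: (A − (-3)·I) v_1 = (0, 0, 0)ᵀ = 0. ✓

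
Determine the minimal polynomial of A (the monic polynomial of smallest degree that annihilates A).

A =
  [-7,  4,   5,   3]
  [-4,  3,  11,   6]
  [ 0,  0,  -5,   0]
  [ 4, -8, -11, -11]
x^3 + 15*x^2 + 75*x + 125

The characteristic polynomial is χ_A(x) = (x + 5)^4, so the eigenvalues are known. The minimal polynomial is
  m_A(x) = Π_λ (x − λ)^{k_λ}
where k_λ is the size of the *largest* Jordan block for λ (equivalently, the smallest k with (A − λI)^k v = 0 for every generalised eigenvector v of λ).

  λ = -5: largest Jordan block has size 3, contributing (x + 5)^3

So m_A(x) = (x + 5)^3 = x^3 + 15*x^2 + 75*x + 125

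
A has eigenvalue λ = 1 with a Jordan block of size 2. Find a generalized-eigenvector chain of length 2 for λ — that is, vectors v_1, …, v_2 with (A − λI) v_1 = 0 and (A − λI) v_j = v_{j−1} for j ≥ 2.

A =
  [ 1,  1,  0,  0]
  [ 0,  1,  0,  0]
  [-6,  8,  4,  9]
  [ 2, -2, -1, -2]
A Jordan chain for λ = 1 of length 2:
v_1 = (0, 0, -6, 2)ᵀ
v_2 = (1, 0, 0, 0)ᵀ

Let N = A − (1)·I. We want v_2 with N^2 v_2 = 0 but N^1 v_2 ≠ 0; then v_{j-1} := N · v_j for j = 2, …, 2.

Pick v_2 = (1, 0, 0, 0)ᵀ.
Then v_1 = N · v_2 = (0, 0, -6, 2)ᵀ.

Sanity check: (A − (1)·I) v_1 = (0, 0, 0, 0)ᵀ = 0. ✓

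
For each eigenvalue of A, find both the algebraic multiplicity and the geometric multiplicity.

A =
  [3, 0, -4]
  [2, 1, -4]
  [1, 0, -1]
λ = 1: alg = 3, geom = 2

Step 1 — factor the characteristic polynomial to read off the algebraic multiplicities:
  χ_A(x) = (x - 1)^3

Step 2 — compute geometric multiplicities via the rank-nullity identity g(λ) = n − rank(A − λI):
  rank(A − (1)·I) = 1, so dim ker(A − (1)·I) = n − 1 = 2

Summary:
  λ = 1: algebraic multiplicity = 3, geometric multiplicity = 2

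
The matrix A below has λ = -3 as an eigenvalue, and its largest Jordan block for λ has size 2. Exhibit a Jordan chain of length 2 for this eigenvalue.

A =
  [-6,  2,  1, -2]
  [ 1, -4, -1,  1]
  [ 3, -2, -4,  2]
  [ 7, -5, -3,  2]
A Jordan chain for λ = -3 of length 2:
v_1 = (-3, 1, 3, 7)ᵀ
v_2 = (1, 0, 0, 0)ᵀ

Let N = A − (-3)·I. We want v_2 with N^2 v_2 = 0 but N^1 v_2 ≠ 0; then v_{j-1} := N · v_j for j = 2, …, 2.

Pick v_2 = (1, 0, 0, 0)ᵀ.
Then v_1 = N · v_2 = (-3, 1, 3, 7)ᵀ.

Sanity check: (A − (-3)·I) v_1 = (0, 0, 0, 0)ᵀ = 0. ✓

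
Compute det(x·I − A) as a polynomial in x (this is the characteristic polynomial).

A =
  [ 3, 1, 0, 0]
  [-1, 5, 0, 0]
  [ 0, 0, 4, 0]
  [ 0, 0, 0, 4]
x^4 - 16*x^3 + 96*x^2 - 256*x + 256

Expanding det(x·I − A) (e.g. by cofactor expansion or by noting that A is similar to its Jordan form J, which has the same characteristic polynomial as A) gives
  χ_A(x) = x^4 - 16*x^3 + 96*x^2 - 256*x + 256
which factors as (x - 4)^4. The eigenvalues (with algebraic multiplicities) are λ = 4 with multiplicity 4.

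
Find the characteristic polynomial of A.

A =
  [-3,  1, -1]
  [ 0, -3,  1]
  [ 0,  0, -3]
x^3 + 9*x^2 + 27*x + 27

Expanding det(x·I − A) (e.g. by cofactor expansion or by noting that A is similar to its Jordan form J, which has the same characteristic polynomial as A) gives
  χ_A(x) = x^3 + 9*x^2 + 27*x + 27
which factors as (x + 3)^3. The eigenvalues (with algebraic multiplicities) are λ = -3 with multiplicity 3.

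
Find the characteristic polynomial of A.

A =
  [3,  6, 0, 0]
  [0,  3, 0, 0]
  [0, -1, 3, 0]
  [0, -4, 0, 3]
x^4 - 12*x^3 + 54*x^2 - 108*x + 81

Expanding det(x·I − A) (e.g. by cofactor expansion or by noting that A is similar to its Jordan form J, which has the same characteristic polynomial as A) gives
  χ_A(x) = x^4 - 12*x^3 + 54*x^2 - 108*x + 81
which factors as (x - 3)^4. The eigenvalues (with algebraic multiplicities) are λ = 3 with multiplicity 4.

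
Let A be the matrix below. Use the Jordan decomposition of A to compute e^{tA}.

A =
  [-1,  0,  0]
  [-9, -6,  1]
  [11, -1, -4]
e^{tA} =
  [exp(-t), 0, 0]
  [-5*t*exp(-5*t) - exp(-t) + exp(-5*t), -t*exp(-5*t) + exp(-5*t), t*exp(-5*t)]
  [-5*t*exp(-5*t) + 4*exp(-t) - 4*exp(-5*t), -t*exp(-5*t), t*exp(-5*t) + exp(-5*t)]

Strategy: write A = P · J · P⁻¹ where J is a Jordan canonical form, so e^{tA} = P · e^{tJ} · P⁻¹, and e^{tJ} can be computed block-by-block.

A has Jordan form
J =
  [-5,  1,  0]
  [ 0, -5,  0]
  [ 0,  0, -1]
(up to reordering of blocks).

Per-block formulas:
  For a 1×1 block at λ = -1: exp(t · [-1]) = [e^(-1t)].
  For a 2×2 Jordan block J_2(-5): exp(t · J_2(-5)) = e^(-5t)·(I + t·N), where N is the 2×2 nilpotent shift.

After assembling e^{tJ} and conjugating by P, we get:

e^{tA} =
  [exp(-t), 0, 0]
  [-5*t*exp(-5*t) - exp(-t) + exp(-5*t), -t*exp(-5*t) + exp(-5*t), t*exp(-5*t)]
  [-5*t*exp(-5*t) + 4*exp(-t) - 4*exp(-5*t), -t*exp(-5*t), t*exp(-5*t) + exp(-5*t)]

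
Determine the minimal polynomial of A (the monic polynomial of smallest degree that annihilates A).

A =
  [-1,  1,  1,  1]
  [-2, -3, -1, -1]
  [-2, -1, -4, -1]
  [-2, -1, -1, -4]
x^3 + 9*x^2 + 27*x + 27

The characteristic polynomial is χ_A(x) = (x + 3)^4, so the eigenvalues are known. The minimal polynomial is
  m_A(x) = Π_λ (x − λ)^{k_λ}
where k_λ is the size of the *largest* Jordan block for λ (equivalently, the smallest k with (A − λI)^k v = 0 for every generalised eigenvector v of λ).

  λ = -3: largest Jordan block has size 3, contributing (x + 3)^3

So m_A(x) = (x + 3)^3 = x^3 + 9*x^2 + 27*x + 27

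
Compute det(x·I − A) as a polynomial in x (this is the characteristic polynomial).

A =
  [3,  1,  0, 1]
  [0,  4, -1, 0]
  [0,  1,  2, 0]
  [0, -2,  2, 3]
x^4 - 12*x^3 + 54*x^2 - 108*x + 81

Expanding det(x·I − A) (e.g. by cofactor expansion or by noting that A is similar to its Jordan form J, which has the same characteristic polynomial as A) gives
  χ_A(x) = x^4 - 12*x^3 + 54*x^2 - 108*x + 81
which factors as (x - 3)^4. The eigenvalues (with algebraic multiplicities) are λ = 3 with multiplicity 4.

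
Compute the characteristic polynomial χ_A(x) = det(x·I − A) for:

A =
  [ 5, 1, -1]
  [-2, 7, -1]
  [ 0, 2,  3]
x^3 - 15*x^2 + 75*x - 125

Expanding det(x·I − A) (e.g. by cofactor expansion or by noting that A is similar to its Jordan form J, which has the same characteristic polynomial as A) gives
  χ_A(x) = x^3 - 15*x^2 + 75*x - 125
which factors as (x - 5)^3. The eigenvalues (with algebraic multiplicities) are λ = 5 with multiplicity 3.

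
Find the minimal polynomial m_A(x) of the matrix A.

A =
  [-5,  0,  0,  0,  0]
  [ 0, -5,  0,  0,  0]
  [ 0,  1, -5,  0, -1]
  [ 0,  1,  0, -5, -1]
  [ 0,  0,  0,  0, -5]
x^2 + 10*x + 25

The characteristic polynomial is χ_A(x) = (x + 5)^5, so the eigenvalues are known. The minimal polynomial is
  m_A(x) = Π_λ (x − λ)^{k_λ}
where k_λ is the size of the *largest* Jordan block for λ (equivalently, the smallest k with (A − λI)^k v = 0 for every generalised eigenvector v of λ).

  λ = -5: largest Jordan block has size 2, contributing (x + 5)^2

So m_A(x) = (x + 5)^2 = x^2 + 10*x + 25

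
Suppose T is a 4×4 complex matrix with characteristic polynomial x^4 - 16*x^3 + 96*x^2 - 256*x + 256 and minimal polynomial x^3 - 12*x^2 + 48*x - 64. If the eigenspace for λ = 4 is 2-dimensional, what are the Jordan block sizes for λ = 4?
Block sizes for λ = 4: [3, 1]

Step 1 — from the characteristic polynomial, algebraic multiplicity of λ = 4 is 4. From dim ker(T − (4)·I) = 2, there are exactly 2 Jordan blocks for λ = 4.
Step 2 — from the minimal polynomial, the factor (x − 4)^3 tells us the largest block for λ = 4 has size 3.
Step 3 — with total size 4, 2 blocks, and largest block 3, the block sizes (in nonincreasing order) are [3, 1].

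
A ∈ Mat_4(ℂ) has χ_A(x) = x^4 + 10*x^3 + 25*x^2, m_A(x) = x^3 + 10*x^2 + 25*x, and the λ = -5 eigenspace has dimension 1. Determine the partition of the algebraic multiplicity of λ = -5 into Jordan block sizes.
Block sizes for λ = -5: [2]

Step 1 — from the characteristic polynomial, algebraic multiplicity of λ = -5 is 2. From dim ker(A − (-5)·I) = 1, there are exactly 1 Jordan blocks for λ = -5.
Step 2 — from the minimal polynomial, the factor (x + 5)^2 tells us the largest block for λ = -5 has size 2.
Step 3 — with total size 2, 1 blocks, and largest block 2, the block sizes (in nonincreasing order) are [2].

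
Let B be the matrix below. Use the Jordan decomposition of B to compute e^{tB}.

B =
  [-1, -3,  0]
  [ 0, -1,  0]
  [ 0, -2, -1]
e^{tB} =
  [exp(-t), -3*t*exp(-t), 0]
  [0, exp(-t), 0]
  [0, -2*t*exp(-t), exp(-t)]

Strategy: write B = P · J · P⁻¹ where J is a Jordan canonical form, so e^{tB} = P · e^{tJ} · P⁻¹, and e^{tJ} can be computed block-by-block.

B has Jordan form
J =
  [-1,  1,  0]
  [ 0, -1,  0]
  [ 0,  0, -1]
(up to reordering of blocks).

Per-block formulas:
  For a 1×1 block at λ = -1: exp(t · [-1]) = [e^(-1t)].
  For a 2×2 Jordan block J_2(-1): exp(t · J_2(-1)) = e^(-1t)·(I + t·N), where N is the 2×2 nilpotent shift.

After assembling e^{tJ} and conjugating by P, we get:

e^{tB} =
  [exp(-t), -3*t*exp(-t), 0]
  [0, exp(-t), 0]
  [0, -2*t*exp(-t), exp(-t)]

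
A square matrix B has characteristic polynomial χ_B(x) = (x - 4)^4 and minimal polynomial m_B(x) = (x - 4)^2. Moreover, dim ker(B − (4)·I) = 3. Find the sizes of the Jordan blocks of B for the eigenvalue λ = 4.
Block sizes for λ = 4: [2, 1, 1]

Step 1 — from the characteristic polynomial, algebraic multiplicity of λ = 4 is 4. From dim ker(B − (4)·I) = 3, there are exactly 3 Jordan blocks for λ = 4.
Step 2 — from the minimal polynomial, the factor (x − 4)^2 tells us the largest block for λ = 4 has size 2.
Step 3 — with total size 4, 3 blocks, and largest block 2, the block sizes (in nonincreasing order) are [2, 1, 1].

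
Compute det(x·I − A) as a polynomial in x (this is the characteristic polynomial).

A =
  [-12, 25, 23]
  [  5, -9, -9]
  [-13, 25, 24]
x^3 - 3*x^2 + 3*x - 1

Expanding det(x·I − A) (e.g. by cofactor expansion or by noting that A is similar to its Jordan form J, which has the same characteristic polynomial as A) gives
  χ_A(x) = x^3 - 3*x^2 + 3*x - 1
which factors as (x - 1)^3. The eigenvalues (with algebraic multiplicities) are λ = 1 with multiplicity 3.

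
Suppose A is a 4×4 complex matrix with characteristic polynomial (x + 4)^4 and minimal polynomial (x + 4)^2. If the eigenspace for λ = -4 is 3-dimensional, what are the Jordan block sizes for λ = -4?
Block sizes for λ = -4: [2, 1, 1]

Step 1 — from the characteristic polynomial, algebraic multiplicity of λ = -4 is 4. From dim ker(A − (-4)·I) = 3, there are exactly 3 Jordan blocks for λ = -4.
Step 2 — from the minimal polynomial, the factor (x + 4)^2 tells us the largest block for λ = -4 has size 2.
Step 3 — with total size 4, 3 blocks, and largest block 2, the block sizes (in nonincreasing order) are [2, 1, 1].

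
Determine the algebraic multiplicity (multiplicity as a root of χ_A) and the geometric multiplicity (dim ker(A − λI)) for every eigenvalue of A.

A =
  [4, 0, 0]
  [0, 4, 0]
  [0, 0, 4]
λ = 4: alg = 3, geom = 3

Step 1 — factor the characteristic polynomial to read off the algebraic multiplicities:
  χ_A(x) = (x - 4)^3

Step 2 — compute geometric multiplicities via the rank-nullity identity g(λ) = n − rank(A − λI):
  rank(A − (4)·I) = 0, so dim ker(A − (4)·I) = n − 0 = 3

Summary:
  λ = 4: algebraic multiplicity = 3, geometric multiplicity = 3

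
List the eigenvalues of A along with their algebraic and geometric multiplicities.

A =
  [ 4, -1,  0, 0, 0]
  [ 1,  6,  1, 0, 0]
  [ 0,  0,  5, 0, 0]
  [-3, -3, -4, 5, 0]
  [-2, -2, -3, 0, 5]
λ = 5: alg = 5, geom = 3

Step 1 — factor the characteristic polynomial to read off the algebraic multiplicities:
  χ_A(x) = (x - 5)^5

Step 2 — compute geometric multiplicities via the rank-nullity identity g(λ) = n − rank(A − λI):
  rank(A − (5)·I) = 2, so dim ker(A − (5)·I) = n − 2 = 3

Summary:
  λ = 5: algebraic multiplicity = 5, geometric multiplicity = 3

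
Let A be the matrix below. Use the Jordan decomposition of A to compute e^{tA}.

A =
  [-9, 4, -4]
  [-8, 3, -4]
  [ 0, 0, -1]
e^{tA} =
  [-exp(-t) + 2*exp(-5*t), exp(-t) - exp(-5*t), -exp(-t) + exp(-5*t)]
  [-2*exp(-t) + 2*exp(-5*t), 2*exp(-t) - exp(-5*t), -exp(-t) + exp(-5*t)]
  [0, 0, exp(-t)]

Strategy: write A = P · J · P⁻¹ where J is a Jordan canonical form, so e^{tA} = P · e^{tJ} · P⁻¹, and e^{tJ} can be computed block-by-block.

A has Jordan form
J =
  [-5,  0,  0]
  [ 0, -1,  0]
  [ 0,  0, -1]
(up to reordering of blocks).

Per-block formulas:
  For a 1×1 block at λ = -1: exp(t · [-1]) = [e^(-1t)].
  For a 1×1 block at λ = -5: exp(t · [-5]) = [e^(-5t)].

After assembling e^{tJ} and conjugating by P, we get:

e^{tA} =
  [-exp(-t) + 2*exp(-5*t), exp(-t) - exp(-5*t), -exp(-t) + exp(-5*t)]
  [-2*exp(-t) + 2*exp(-5*t), 2*exp(-t) - exp(-5*t), -exp(-t) + exp(-5*t)]
  [0, 0, exp(-t)]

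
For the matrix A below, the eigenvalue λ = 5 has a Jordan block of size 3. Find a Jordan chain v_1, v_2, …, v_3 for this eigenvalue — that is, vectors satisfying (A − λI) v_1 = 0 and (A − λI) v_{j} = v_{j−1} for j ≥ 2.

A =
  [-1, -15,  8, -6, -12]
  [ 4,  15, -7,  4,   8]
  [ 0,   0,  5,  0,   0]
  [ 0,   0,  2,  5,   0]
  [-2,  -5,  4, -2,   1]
A Jordan chain for λ = 5 of length 3:
v_1 = (-3, 2, 0, 0, -1)ᵀ
v_2 = (8, -7, 0, 2, 4)ᵀ
v_3 = (0, 0, 1, 0, 0)ᵀ

Let N = A − (5)·I. We want v_3 with N^3 v_3 = 0 but N^2 v_3 ≠ 0; then v_{j-1} := N · v_j for j = 3, …, 2.

Pick v_3 = (0, 0, 1, 0, 0)ᵀ.
Then v_2 = N · v_3 = (8, -7, 0, 2, 4)ᵀ.
Then v_1 = N · v_2 = (-3, 2, 0, 0, -1)ᵀ.

Sanity check: (A − (5)·I) v_1 = (0, 0, 0, 0, 0)ᵀ = 0. ✓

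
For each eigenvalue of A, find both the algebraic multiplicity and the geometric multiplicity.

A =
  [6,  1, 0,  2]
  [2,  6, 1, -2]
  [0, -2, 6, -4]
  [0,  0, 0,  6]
λ = 6: alg = 4, geom = 2

Step 1 — factor the characteristic polynomial to read off the algebraic multiplicities:
  χ_A(x) = (x - 6)^4

Step 2 — compute geometric multiplicities via the rank-nullity identity g(λ) = n − rank(A − λI):
  rank(A − (6)·I) = 2, so dim ker(A − (6)·I) = n − 2 = 2

Summary:
  λ = 6: algebraic multiplicity = 4, geometric multiplicity = 2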